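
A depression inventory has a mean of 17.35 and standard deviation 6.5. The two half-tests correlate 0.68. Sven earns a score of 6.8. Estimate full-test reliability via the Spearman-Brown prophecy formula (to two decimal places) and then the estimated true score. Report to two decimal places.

8.80

Spearman-Brown: ρ = 2r/(1 + r) = 2(0.68)/(1 + 0.68) = 1.360/1.68 = 0.8095 → 0.81
Kelley's formula gives T̂ = 0.81·6.8 + 0.19·17.35 = 5.508 + 3.2965 = 8.805.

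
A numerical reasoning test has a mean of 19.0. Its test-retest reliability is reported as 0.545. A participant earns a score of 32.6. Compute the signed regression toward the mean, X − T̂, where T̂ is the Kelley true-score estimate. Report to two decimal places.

6.19

T̂ = 0.545(32.6) + 0.455(19.0) = 17.7670 + 8.6450 = 26.4120 → 26.412
X − T̂ = 32.6 − 26.412 = 6.188 → 6.19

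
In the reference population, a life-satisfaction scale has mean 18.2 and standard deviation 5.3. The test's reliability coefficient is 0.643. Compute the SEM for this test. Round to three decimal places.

SEM = SD · √(1 − ρ) = 5.3 × √0.357 = 5.3 × 0.5975 = 3.1667

3.167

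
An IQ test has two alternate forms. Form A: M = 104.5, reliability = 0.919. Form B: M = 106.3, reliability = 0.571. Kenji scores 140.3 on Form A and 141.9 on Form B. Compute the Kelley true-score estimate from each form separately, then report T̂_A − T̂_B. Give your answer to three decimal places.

10.773

T̂_A = 0.919(140.3) + 0.081(104.5) = 137.40020
T̂_B = 0.571(141.9) + 0.429(106.3) = 126.62760
T̂_A − T̂_B = 10.77260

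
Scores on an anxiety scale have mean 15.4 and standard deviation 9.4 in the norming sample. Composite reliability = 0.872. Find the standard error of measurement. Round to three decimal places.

SEM = SD · √(1 − ρ) = 9.4 × √0.128 = 9.4 × 0.3578 = 3.3630

3.363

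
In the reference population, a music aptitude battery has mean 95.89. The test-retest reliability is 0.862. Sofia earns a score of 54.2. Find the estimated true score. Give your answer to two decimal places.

T̂ = 0.862(54.2) + 0.138(95.89) = 46.7204 + 13.23282 = 59.953 → 59.95

59.95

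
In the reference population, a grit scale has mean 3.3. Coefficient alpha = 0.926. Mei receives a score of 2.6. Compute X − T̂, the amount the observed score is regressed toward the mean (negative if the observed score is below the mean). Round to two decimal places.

Weight the observed score by reliability and the mean by (1 − reliability): T̂ = 0.926·2.6 + 0.074·3.3 = 2.4076 + 0.2442 = 2.6518.
X − T̂ = 2.6 − 2.652 = -0.052 → -0.05

-0.05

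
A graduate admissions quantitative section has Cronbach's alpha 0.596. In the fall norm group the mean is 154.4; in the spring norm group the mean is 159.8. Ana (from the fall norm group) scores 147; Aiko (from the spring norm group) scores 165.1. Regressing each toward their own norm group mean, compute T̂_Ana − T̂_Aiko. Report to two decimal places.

T̂_Ana = 0.596(147) + 0.404(154.4) = 149.9896
T̂_Aiko = 0.596(165.1) + 0.404(159.8) = 162.9588
Difference = 149.9896 − 162.9588 = -12.9692

-12.97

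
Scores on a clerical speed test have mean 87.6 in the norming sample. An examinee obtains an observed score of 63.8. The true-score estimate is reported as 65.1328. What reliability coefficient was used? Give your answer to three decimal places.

0.944

T̂ = ρX + (1 − ρ)μ  ⇒  T̂ − μ = ρ(X − μ)
ρ = (T̂ − μ)/(X − μ) = (65.1328 − 87.6) / (63.8 − 87.6) = -22.4672 / -23.8 = 0.94400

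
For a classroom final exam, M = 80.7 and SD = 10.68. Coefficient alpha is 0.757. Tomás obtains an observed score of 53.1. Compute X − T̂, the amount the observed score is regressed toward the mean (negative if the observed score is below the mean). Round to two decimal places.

-6.71

T̂ = 0.757(53.1) + 0.243(80.7) = 40.1967 + 19.6101 = 59.8068 → 59.807
X − T̂ = 53.1 − 59.807 = -6.707 → -6.71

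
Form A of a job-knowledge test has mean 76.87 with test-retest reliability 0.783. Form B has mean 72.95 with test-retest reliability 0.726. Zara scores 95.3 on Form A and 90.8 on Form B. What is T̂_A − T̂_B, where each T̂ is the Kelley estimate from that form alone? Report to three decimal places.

5.392

T̂_A = 0.783(95.3) + 0.217(76.87) = 91.30069
T̂_B = 0.726(90.8) + 0.274(72.95) = 85.90910
T̂_A − T̂_B = 5.39159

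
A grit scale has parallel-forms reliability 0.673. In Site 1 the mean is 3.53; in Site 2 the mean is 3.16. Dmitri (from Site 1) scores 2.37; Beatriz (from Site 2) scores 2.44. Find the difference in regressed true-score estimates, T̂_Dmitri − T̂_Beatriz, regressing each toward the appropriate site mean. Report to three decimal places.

T̂_Dmitri = 0.673(2.37) + 0.327(3.53) = 2.74932
T̂_Beatriz = 0.673(2.44) + 0.327(3.16) = 2.67544
Difference = 2.74932 − 2.67544 = 0.07388

0.074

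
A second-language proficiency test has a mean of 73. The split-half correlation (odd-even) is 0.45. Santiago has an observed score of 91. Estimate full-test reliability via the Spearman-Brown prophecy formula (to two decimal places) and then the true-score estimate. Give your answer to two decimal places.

Spearman-Brown: ρ = 2r/(1 + r) = 2(0.45)/(1 + 0.45) = 0.900/1.45 = 0.6207 → 0.62
T̂ = ρX + (1 − ρ)μ
  = 0.62 × 91 + 0.38 × 73
  = 56.42 + 27.74
  = 84.160
  ≈ 84.16

84.16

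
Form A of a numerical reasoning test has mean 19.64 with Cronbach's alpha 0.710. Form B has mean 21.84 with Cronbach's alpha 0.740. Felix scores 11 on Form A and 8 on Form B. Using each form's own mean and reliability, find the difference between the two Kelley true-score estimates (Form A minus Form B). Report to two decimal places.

1.91

T̂_A = 0.710(11) + 0.290(19.64) = 13.5056
T̂_B = 0.740(8) + 0.260(21.84) = 11.5984
T̂_A − T̂_B = 1.9072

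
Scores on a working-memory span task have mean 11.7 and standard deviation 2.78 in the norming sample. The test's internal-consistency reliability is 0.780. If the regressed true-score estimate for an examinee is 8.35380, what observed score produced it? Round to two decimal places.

T̂ = ρX + (1 − ρ)μ  ⇒  X = (T̂ − (1 − ρ)μ) / ρ
X = (8.35380 − 0.220 × 11.7) / 0.780 = (8.35380 − 2.5740) / 0.780 = 5.77980 / 0.780 = 7.4100

7.41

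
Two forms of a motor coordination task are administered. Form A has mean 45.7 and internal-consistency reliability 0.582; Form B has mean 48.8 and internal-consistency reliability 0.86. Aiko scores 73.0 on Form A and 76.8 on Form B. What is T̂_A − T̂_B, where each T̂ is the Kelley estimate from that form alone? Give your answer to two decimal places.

T̂_A = 0.582(73.0) + 0.418(45.7) = 61.5886
T̂_B = 0.86(76.8) + 0.14(48.8) = 72.8800
T̂_A − T̂_B = -11.2914

-11.29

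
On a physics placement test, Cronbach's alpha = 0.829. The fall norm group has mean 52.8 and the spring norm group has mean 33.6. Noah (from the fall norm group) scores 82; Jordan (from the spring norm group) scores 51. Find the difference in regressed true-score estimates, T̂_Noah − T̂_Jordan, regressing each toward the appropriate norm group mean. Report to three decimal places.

T̂_Noah = 0.829(82) + 0.171(52.8) = 77.00680
T̂_Jordan = 0.829(51) + 0.171(33.6) = 48.02460
Difference = 77.00680 − 48.02460 = 28.98220

28.982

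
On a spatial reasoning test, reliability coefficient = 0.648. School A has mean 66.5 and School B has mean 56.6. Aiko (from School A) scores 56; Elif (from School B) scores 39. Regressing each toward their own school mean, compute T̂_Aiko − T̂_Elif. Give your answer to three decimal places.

T̂_Aiko = 0.648(56) + 0.352(66.5) = 59.69600
T̂_Elif = 0.648(39) + 0.352(56.6) = 45.19520
Difference = 59.69600 − 45.19520 = 14.50080

14.501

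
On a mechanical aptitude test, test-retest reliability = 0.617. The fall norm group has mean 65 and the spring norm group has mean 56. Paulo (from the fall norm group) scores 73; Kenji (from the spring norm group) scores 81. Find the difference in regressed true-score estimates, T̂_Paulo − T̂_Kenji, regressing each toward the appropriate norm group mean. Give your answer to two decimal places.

T̂_Paulo = 0.617(73) + 0.383(65) = 69.9360
T̂_Kenji = 0.617(81) + 0.383(56) = 71.4250
Difference = 69.9360 − 71.4250 = -1.4890

-1.49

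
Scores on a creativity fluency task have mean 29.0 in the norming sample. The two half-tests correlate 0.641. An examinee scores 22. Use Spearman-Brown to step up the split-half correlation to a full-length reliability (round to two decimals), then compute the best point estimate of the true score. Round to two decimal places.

23.54

Spearman-Brown: ρ = 2r/(1 + r) = 2(0.641)/(1 + 0.641) = 1.2820/1.641 = 0.7812 → 0.78
T̂ = ρX + (1 − ρ)μ
  = 0.78 × 22 + 0.22 × 29.0
  = 17.16 + 6.380
  = 23.540
  ≈ 23.54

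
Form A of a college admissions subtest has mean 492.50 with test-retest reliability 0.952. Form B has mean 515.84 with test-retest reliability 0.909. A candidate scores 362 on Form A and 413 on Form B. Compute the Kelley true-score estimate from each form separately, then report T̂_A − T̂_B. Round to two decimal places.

-54.09

T̂_A = 0.952(362) + 0.048(492.50) = 368.2640
T̂_B = 0.909(413) + 0.091(515.84) = 422.3584
T̂_A − T̂_B = -54.0944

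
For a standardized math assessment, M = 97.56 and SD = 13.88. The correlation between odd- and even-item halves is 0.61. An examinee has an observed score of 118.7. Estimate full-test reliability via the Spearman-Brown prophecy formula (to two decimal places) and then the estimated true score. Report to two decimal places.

Spearman-Brown: ρ = 2r/(1 + r) = 2(0.61)/(1 + 0.61) = 1.220/1.61 = 0.7578 → 0.76
Regress the observed score toward the mean by the unreliability: T̂ = 0.76·118.7 + 0.24·97.56 = 90.212 + 23.4144 = 113.626.

113.63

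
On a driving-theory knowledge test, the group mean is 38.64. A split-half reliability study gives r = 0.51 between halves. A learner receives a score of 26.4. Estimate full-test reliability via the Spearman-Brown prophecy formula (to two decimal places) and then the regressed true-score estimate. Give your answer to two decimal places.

Spearman-Brown: ρ = 2r/(1 + r) = 2(0.51)/(1 + 0.51) = 1.020/1.51 = 0.6755 → 0.68
T̂ = ρX + (1 − ρ)μ
  = 0.68 × 26.4 + 0.32 × 38.64
  = 17.952 + 12.3648
  = 30.317
  ≈ 30.32

30.32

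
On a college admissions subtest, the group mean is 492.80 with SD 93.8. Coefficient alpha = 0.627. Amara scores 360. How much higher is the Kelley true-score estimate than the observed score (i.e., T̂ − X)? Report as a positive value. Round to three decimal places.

T̂ = 0.627(360) + 0.373(492.80) = 225.720 + 183.81440 = 409.53440 → 409.5344
T̂ − X = 409.5344 − 360 = 49.5344 → 49.534

49.534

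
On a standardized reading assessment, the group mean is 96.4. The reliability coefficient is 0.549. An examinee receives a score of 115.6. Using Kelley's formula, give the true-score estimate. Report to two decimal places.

Kelley's formula gives T̂ = 0.549·115.6 + 0.451·96.4 = 63.4644 + 43.4764 = 106.941.

106.94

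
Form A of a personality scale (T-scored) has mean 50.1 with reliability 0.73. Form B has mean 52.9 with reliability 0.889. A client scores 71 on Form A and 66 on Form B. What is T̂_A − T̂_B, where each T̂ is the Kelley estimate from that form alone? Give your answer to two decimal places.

0.81

T̂_A = 0.73(71) + 0.27(50.1) = 65.3570
T̂_B = 0.889(66) + 0.111(52.9) = 64.5459
T̂_A − T̂_B = 0.8111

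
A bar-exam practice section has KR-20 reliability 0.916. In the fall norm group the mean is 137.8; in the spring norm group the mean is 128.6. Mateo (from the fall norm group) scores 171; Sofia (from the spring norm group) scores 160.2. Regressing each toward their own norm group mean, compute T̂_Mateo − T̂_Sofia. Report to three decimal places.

T̂_Mateo = 0.916(171) + 0.084(137.8) = 168.21120
T̂_Sofia = 0.916(160.2) + 0.084(128.6) = 157.54560
Difference = 168.21120 − 157.54560 = 10.66560

10.666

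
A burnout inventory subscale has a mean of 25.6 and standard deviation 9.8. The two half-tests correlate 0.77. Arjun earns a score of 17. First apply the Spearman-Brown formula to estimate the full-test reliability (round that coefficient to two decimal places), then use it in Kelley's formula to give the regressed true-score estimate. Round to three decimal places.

18.118

Spearman-Brown: ρ = 2r/(1 + r) = 2(0.77)/(1 + 0.77) = 1.540/1.77 = 0.8701 → 0.87
T̂ = ρX + (1 − ρ)μ
  = 0.87 × 17 + 0.13 × 25.6
  = 14.79 + 3.328
  = 18.1180
  ≈ 18.118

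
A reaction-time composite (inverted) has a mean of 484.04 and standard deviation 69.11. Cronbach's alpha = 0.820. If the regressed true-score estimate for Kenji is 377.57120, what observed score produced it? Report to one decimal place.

T̂ = ρX + (1 − ρ)μ  ⇒  X = (T̂ − (1 − ρ)μ) / ρ
X = (377.57120 − 0.180 × 484.04) / 0.820 = (377.57120 − 87.12720) / 0.820 = 290.44400 / 0.820 = 354.200

354.2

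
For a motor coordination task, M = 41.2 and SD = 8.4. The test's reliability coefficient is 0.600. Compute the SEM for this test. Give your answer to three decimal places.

5.313

SEM = SD · √(1 − ρ) = 8.4 × √0.400 = 8.4 × 0.6325 = 5.3126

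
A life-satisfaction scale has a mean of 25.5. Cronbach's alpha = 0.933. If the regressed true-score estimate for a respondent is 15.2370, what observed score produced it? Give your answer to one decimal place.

14.5

T̂ = ρX + (1 − ρ)μ  ⇒  X = (T̂ − (1 − ρ)μ) / ρ
X = (15.2370 − 0.067 × 25.5) / 0.933 = (15.2370 − 1.7085) / 0.933 = 13.5285 / 0.933 = 14.500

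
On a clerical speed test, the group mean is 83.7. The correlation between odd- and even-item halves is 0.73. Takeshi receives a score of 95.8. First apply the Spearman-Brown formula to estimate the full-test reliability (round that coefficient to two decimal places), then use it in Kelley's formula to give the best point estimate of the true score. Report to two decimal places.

93.86

Spearman-Brown: ρ = 2r/(1 + r) = 2(0.73)/(1 + 0.73) = 1.460/1.73 = 0.8439 → 0.84
Regress the observed score toward the mean by the unreliability: T̂ = 0.84·95.8 + 0.16·83.7 = 80.472 + 13.392 = 93.864.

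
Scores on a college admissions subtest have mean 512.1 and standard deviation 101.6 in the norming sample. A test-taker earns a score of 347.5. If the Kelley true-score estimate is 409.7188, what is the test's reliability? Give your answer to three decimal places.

T̂ = ρX + (1 − ρ)μ  ⇒  T̂ − μ = ρ(X − μ)
ρ = (T̂ − μ)/(X − μ) = (409.7188 − 512.1) / (347.5 − 512.1) = -102.3812 / -164.6 = 0.62200

0.622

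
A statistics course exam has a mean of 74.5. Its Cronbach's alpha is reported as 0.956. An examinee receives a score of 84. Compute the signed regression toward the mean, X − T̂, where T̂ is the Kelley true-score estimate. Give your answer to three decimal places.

T̂ = ρX + (1 − ρ)μ
  = 0.956 × 84 + 0.044 × 74.5
  = 80.304 + 3.2780
  = 83.58200
  ≈ 83.5820
X − T̂ = 84 − 83.5820 = 0.4180 → 0.418

0.418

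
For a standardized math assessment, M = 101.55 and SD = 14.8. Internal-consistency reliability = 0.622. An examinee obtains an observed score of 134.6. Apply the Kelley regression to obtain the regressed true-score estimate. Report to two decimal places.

122.11

T̂ = ρX + (1 − ρ)μ
  = 0.622 × 134.6 + 0.378 × 101.55
  = 83.7212 + 38.38590
  = 122.107
  ≈ 122.11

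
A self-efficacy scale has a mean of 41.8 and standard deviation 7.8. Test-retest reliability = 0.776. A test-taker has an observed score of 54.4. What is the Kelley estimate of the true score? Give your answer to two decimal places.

51.58

T̂ = ρX + (1 − ρ)μ
  = 0.776 × 54.4 + 0.224 × 41.8
  = 42.2144 + 9.3632
  = 51.578
  ≈ 51.58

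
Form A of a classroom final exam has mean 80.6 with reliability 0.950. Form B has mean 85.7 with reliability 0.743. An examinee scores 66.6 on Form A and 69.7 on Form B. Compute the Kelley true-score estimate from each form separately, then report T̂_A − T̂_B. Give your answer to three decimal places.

-6.512

T̂_A = 0.950(66.6) + 0.050(80.6) = 67.30000
T̂_B = 0.743(69.7) + 0.257(85.7) = 73.81200
T̂_A − T̂_B = -6.51200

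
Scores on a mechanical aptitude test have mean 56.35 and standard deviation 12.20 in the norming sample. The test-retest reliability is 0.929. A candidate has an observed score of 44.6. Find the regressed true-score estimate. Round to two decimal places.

T̂ = 0.929(44.6) + 0.071(56.35) = 41.4334 + 4.00085 = 45.434 → 45.43

45.43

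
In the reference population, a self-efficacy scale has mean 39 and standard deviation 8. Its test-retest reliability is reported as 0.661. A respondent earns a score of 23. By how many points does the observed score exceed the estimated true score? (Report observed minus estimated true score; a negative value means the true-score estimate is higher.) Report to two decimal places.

-5.42

T̂ = 0.661(23) + 0.339(39) = 15.203 + 13.221 = 28.4240 → 28.424
X − T̂ = 23 − 28.424 = -5.424 → -5.42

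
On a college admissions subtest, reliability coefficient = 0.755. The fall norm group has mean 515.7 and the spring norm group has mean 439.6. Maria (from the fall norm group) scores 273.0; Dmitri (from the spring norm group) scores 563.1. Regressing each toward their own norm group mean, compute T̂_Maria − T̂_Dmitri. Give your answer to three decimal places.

-200.381

T̂_Maria = 0.755(273.0) + 0.245(515.7) = 332.46150
T̂_Dmitri = 0.755(563.1) + 0.245(439.6) = 532.84250
Difference = 332.46150 − 532.84250 = -200.38100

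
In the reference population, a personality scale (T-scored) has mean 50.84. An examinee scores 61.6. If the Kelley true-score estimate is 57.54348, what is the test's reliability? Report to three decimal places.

T̂ = ρX + (1 − ρ)μ  ⇒  T̂ − μ = ρ(X − μ)
ρ = (T̂ − μ)/(X − μ) = (57.54348 − 50.84) / (61.6 − 50.84) = 6.70348 / 10.76 = 0.62300

0.623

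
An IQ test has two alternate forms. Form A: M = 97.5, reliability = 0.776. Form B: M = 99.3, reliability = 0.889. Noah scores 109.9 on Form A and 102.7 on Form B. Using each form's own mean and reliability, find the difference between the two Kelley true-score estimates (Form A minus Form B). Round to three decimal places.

T̂_A = 0.776(109.9) + 0.224(97.5) = 107.12240
T̂_B = 0.889(102.7) + 0.111(99.3) = 102.32260
T̂_A − T̂_B = 4.79980

4.800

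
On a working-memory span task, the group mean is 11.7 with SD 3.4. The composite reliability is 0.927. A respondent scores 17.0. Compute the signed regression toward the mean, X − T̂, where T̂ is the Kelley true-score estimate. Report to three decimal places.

0.387

Kelley's formula gives T̂ = 0.927·17.0 + 0.073·11.7 = 15.7590 + 0.8541 = 16.61310.
X − T̂ = 17.0 − 16.6131 = 0.3869 → 0.387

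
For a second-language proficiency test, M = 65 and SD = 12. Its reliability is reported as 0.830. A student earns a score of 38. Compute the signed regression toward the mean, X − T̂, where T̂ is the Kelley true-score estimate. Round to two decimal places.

Kelley's formula gives T̂ = 0.830·38 + 0.170·65 = 31.540 + 11.050 = 42.5900.
X − T̂ = 38 − 42.590 = -4.590 → -4.59

-4.59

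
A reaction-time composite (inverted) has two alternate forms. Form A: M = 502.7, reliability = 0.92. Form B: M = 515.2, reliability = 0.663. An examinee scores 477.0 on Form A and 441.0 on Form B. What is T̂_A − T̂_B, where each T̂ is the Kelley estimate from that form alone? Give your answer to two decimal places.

13.05

T̂_A = 0.92(477.0) + 0.08(502.7) = 479.0560
T̂_B = 0.663(441.0) + 0.337(515.2) = 466.0054
T̂_A − T̂_B = 13.0506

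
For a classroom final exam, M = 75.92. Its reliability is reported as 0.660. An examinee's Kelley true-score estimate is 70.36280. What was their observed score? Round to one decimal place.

T̂ = ρX + (1 − ρ)μ  ⇒  X = (T̂ − (1 − ρ)μ) / ρ
X = (70.36280 − 0.340 × 75.92) / 0.660 = (70.36280 − 25.81280) / 0.660 = 44.55000 / 0.660 = 67.500

67.5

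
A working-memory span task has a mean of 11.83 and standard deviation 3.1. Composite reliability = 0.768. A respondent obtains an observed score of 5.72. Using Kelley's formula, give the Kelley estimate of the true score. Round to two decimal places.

Kelley's formula gives T̂ = 0.768·5.72 + 0.232·11.83 = 4.39296 + 2.74456 = 7.138.

7.14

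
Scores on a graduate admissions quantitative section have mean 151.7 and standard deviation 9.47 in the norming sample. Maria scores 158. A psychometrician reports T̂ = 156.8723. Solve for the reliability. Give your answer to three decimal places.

T̂ = ρX + (1 − ρ)μ  ⇒  T̂ − μ = ρ(X − μ)
ρ = (T̂ − μ)/(X − μ) = (156.8723 − 151.7) / (158 − 151.7) = 5.1723 / 6.3 = 0.82100

0.821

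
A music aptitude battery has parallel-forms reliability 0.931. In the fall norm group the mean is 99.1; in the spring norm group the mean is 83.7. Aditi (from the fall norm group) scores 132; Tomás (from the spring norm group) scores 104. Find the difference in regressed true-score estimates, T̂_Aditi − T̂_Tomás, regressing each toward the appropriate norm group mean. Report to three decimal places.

27.131

T̂_Aditi = 0.931(132) + 0.069(99.1) = 129.72990
T̂_Tomás = 0.931(104) + 0.069(83.7) = 102.59930
Difference = 129.72990 − 102.59930 = 27.13060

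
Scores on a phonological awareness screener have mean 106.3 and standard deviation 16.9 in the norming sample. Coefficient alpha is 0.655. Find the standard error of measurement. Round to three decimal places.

9.927

SEM = SD · √(1 − ρ) = 16.9 × √0.345 = 16.9 × 0.5874 = 9.9265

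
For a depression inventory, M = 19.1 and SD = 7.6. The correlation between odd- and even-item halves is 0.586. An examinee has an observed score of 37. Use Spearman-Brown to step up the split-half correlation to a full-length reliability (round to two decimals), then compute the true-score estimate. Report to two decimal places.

Spearman-Brown: ρ = 2r/(1 + r) = 2(0.586)/(1 + 0.586) = 1.1720/1.586 = 0.7390 → 0.74
T̂ = 0.74(37) + 0.26(19.1) = 27.38 + 4.966 = 32.346 → 32.35

32.35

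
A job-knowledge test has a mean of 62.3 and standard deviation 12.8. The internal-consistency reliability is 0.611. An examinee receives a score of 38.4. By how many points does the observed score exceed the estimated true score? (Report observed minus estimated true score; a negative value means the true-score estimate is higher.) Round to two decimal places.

-9.30

T̂ = 0.611(38.4) + 0.389(62.3) = 23.4624 + 24.2347 = 47.6971 → 47.697
X − T̂ = 38.4 − 47.697 = -9.297 → -9.30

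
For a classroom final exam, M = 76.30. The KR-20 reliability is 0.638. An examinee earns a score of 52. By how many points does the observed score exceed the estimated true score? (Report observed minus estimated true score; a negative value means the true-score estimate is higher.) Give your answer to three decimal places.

-8.797

Regress the observed score toward the mean by the unreliability: T̂ = 0.638·52 + 0.362·76.30 = 33.176 + 27.62060 = 60.79660.
X − T̂ = 52 − 60.7966 = -8.7966 → -8.797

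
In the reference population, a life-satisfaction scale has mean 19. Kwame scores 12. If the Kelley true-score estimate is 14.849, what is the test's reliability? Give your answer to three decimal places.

T̂ = ρX + (1 − ρ)μ  ⇒  T̂ − μ = ρ(X − μ)
ρ = (T̂ − μ)/(X − μ) = (14.849 − 19) / (12 − 19) = -4.151 / -7.0 = 0.59300

0.593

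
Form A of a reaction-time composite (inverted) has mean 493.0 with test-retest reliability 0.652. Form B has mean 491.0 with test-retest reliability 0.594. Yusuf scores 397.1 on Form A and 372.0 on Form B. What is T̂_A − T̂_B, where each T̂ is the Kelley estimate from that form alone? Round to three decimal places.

T̂_A = 0.652(397.1) + 0.348(493.0) = 430.47320
T̂_B = 0.594(372.0) + 0.406(491.0) = 420.31400
T̂_A − T̂_B = 10.15920

10.159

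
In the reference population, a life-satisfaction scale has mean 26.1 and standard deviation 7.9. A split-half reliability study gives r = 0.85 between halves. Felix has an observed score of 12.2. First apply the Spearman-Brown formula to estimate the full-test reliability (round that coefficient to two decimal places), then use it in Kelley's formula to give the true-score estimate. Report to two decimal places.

Spearman-Brown: ρ = 2r/(1 + r) = 2(0.85)/(1 + 0.85) = 1.700/1.85 = 0.9189 → 0.92
Kelley's formula gives T̂ = 0.92·12.2 + 0.08·26.1 = 11.224 + 2.088 = 13.312.

13.31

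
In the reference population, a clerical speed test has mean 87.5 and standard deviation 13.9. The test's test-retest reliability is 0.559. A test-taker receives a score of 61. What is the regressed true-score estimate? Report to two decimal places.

T̂ = ρX + (1 − ρ)μ
  = 0.559 × 61 + 0.441 × 87.5
  = 34.099 + 38.5875
  = 72.686
  ≈ 72.69

72.69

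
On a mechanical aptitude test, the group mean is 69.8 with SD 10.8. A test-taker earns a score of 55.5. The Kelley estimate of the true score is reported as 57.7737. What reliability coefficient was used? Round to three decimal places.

0.841

T̂ = ρX + (1 − ρ)μ  ⇒  T̂ − μ = ρ(X − μ)
ρ = (T̂ − μ)/(X − μ) = (57.7737 − 69.8) / (55.5 − 69.8) = -12.0263 / -14.3 = 0.84100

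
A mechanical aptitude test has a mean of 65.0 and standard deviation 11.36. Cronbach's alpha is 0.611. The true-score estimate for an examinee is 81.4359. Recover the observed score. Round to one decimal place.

91.9

T̂ = ρX + (1 − ρ)μ  ⇒  X = (T̂ − (1 − ρ)μ) / ρ
X = (81.4359 − 0.389 × 65.0) / 0.611 = (81.4359 − 25.2850) / 0.611 = 56.1509 / 0.611 = 91.900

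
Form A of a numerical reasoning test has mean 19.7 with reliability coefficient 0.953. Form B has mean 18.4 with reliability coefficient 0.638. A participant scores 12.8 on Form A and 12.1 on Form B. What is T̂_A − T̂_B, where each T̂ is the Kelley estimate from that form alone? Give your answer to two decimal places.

T̂_A = 0.953(12.8) + 0.047(19.7) = 13.1243
T̂_B = 0.638(12.1) + 0.362(18.4) = 14.3806
T̂_A − T̂_B = -1.2563

-1.26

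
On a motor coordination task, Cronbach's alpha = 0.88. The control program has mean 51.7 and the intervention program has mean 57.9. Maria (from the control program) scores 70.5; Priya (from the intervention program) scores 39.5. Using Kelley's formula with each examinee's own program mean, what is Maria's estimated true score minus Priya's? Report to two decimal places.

26.54

T̂_Maria = 0.88(70.5) + 0.12(51.7) = 68.2440
T̂_Priya = 0.88(39.5) + 0.12(57.9) = 41.7080
Difference = 68.2440 − 41.7080 = 26.5360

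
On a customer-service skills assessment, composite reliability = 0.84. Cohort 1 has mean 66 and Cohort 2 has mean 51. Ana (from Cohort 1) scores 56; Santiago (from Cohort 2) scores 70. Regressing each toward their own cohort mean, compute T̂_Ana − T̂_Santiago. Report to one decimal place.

-9.4

T̂_Ana = 0.84(56) + 0.16(66) = 57.600
T̂_Santiago = 0.84(70) + 0.16(51) = 66.960
Difference = 57.600 − 66.960 = -9.360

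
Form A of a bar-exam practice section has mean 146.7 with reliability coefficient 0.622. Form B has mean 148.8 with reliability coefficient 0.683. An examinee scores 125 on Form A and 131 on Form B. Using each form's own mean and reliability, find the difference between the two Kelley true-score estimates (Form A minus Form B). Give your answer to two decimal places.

T̂_A = 0.622(125) + 0.378(146.7) = 133.2026
T̂_B = 0.683(131) + 0.317(148.8) = 136.6426
T̂_A − T̂_B = -3.4400

-3.44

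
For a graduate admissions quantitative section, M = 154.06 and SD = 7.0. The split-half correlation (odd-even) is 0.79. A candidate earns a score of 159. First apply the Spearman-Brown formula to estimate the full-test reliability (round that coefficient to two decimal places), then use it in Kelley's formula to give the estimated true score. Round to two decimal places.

Spearman-Brown: ρ = 2r/(1 + r) = 2(0.79)/(1 + 0.79) = 1.580/1.79 = 0.8827 → 0.88
T̂ = ρX + (1 − ρ)μ
  = 0.88 × 159 + 0.12 × 154.06
  = 139.92 + 18.4872
  = 158.407
  ≈ 158.41

158.41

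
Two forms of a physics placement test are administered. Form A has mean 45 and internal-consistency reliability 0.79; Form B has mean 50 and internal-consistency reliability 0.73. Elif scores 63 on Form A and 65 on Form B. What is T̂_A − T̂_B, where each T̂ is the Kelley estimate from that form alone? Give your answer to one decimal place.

-1.7

T̂_A = 0.79(63) + 0.21(45) = 59.220
T̂_B = 0.73(65) + 0.27(50) = 60.950
T̂_A − T̂_B = -1.730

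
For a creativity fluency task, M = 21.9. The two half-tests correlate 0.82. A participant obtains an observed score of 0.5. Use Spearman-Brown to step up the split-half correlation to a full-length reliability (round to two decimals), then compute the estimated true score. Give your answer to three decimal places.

Spearman-Brown: ρ = 2r/(1 + r) = 2(0.82)/(1 + 0.82) = 1.640/1.82 = 0.9011 → 0.90
Kelley's formula gives T̂ = 0.90·0.5 + 0.10·21.9 = 0.450 + 2.190 = 2.6400.

2.640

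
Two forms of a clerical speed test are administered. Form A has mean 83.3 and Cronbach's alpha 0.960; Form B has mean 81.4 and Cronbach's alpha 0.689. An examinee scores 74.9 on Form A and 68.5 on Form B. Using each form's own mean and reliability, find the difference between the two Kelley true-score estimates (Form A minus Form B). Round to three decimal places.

T̂_A = 0.960(74.9) + 0.040(83.3) = 75.23600
T̂_B = 0.689(68.5) + 0.311(81.4) = 72.51190
T̂_A − T̂_B = 2.72410

2.724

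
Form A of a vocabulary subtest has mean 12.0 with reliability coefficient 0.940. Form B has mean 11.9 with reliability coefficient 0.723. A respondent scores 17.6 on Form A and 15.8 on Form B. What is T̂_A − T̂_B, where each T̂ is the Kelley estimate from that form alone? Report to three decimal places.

T̂_A = 0.940(17.6) + 0.060(12.0) = 17.26400
T̂_B = 0.723(15.8) + 0.277(11.9) = 14.71970
T̂_A − T̂_B = 2.54430

2.544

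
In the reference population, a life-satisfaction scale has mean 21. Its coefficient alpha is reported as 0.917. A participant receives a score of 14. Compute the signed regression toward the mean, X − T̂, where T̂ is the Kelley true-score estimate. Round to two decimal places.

T̂ = 0.917(14) + 0.083(21) = 12.838 + 1.743 = 14.5810 → 14.581
X − T̂ = 14 − 14.581 = -0.581 → -0.58

-0.58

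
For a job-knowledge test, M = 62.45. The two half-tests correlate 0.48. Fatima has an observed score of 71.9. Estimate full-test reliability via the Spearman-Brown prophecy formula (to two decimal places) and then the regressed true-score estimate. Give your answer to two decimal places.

Spearman-Brown: ρ = 2r/(1 + r) = 2(0.48)/(1 + 0.48) = 0.960/1.48 = 0.6486 → 0.65
T̂ = ρX + (1 − ρ)μ
  = 0.65 × 71.9 + 0.35 × 62.45
  = 46.735 + 21.8575
  = 68.593
  ≈ 68.59

68.59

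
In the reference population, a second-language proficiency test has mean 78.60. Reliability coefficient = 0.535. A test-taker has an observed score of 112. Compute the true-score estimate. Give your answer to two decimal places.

T̂ = 0.535(112) + 0.465(78.60) = 59.920 + 36.54900 = 96.469 → 96.47

96.47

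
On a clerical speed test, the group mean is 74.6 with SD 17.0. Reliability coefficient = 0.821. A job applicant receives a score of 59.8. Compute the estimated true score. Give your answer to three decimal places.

T̂ = ρX + (1 − ρ)μ
  = 0.821 × 59.8 + 0.179 × 74.6
  = 49.0958 + 13.3534
  = 62.4492
  ≈ 62.449

62.449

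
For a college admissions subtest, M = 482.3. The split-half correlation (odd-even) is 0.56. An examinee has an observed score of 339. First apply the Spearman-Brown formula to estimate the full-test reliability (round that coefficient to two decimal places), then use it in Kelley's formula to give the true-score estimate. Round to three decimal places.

379.124

Spearman-Brown: ρ = 2r/(1 + r) = 2(0.56)/(1 + 0.56) = 1.120/1.56 = 0.7179 → 0.72
T̂ = ρX + (1 − ρ)μ
  = 0.72 × 339 + 0.28 × 482.3
  = 244.08 + 135.044
  = 379.1240
  ≈ 379.124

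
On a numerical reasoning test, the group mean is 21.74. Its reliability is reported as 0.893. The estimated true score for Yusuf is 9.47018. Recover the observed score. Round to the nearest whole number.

T̂ = ρX + (1 − ρ)μ  ⇒  X = (T̂ − (1 − ρ)μ) / ρ
X = (9.47018 − 0.107 × 21.74) / 0.893 = (9.47018 − 2.32618) / 0.893 = 7.14400 / 0.893 = 8.00

8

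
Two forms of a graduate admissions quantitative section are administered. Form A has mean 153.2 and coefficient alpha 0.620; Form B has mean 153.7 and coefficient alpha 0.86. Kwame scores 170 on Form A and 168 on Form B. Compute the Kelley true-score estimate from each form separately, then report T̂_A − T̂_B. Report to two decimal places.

-2.38

T̂_A = 0.620(170) + 0.380(153.2) = 163.6160
T̂_B = 0.86(168) + 0.14(153.7) = 165.9980
T̂_A − T̂_B = -2.3820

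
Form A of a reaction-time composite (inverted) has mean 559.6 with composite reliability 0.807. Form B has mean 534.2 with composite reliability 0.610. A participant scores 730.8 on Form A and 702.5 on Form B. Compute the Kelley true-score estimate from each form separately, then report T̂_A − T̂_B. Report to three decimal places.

60.895

T̂_A = 0.807(730.8) + 0.193(559.6) = 697.75840
T̂_B = 0.610(702.5) + 0.390(534.2) = 636.86300
T̂_A − T̂_B = 60.89540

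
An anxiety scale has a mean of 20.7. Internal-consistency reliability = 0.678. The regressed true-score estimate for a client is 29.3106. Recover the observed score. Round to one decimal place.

33.4

T̂ = ρX + (1 − ρ)μ  ⇒  X = (T̂ − (1 − ρ)μ) / ρ
X = (29.3106 − 0.322 × 20.7) / 0.678 = (29.3106 − 6.6654) / 0.678 = 22.6452 / 0.678 = 33.400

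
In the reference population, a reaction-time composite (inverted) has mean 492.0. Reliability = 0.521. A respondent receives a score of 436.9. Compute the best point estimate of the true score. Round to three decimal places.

T̂ = ρX + (1 − ρ)μ
  = 0.521 × 436.9 + 0.479 × 492.0
  = 227.6249 + 235.6680
  = 463.2929
  ≈ 463.293

463.293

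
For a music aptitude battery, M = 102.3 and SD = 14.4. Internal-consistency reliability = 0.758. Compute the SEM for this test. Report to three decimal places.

7.084

SEM = SD · √(1 − ρ) = 14.4 × √0.242 = 14.4 × 0.4919 = 7.0839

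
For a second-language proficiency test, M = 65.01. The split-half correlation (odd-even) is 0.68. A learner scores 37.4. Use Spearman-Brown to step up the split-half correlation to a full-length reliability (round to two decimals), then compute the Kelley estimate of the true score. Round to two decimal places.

Spearman-Brown: ρ = 2r/(1 + r) = 2(0.68)/(1 + 0.68) = 1.360/1.68 = 0.8095 → 0.81
T̂ = 0.81(37.4) + 0.19(65.01) = 30.294 + 12.3519 = 42.646 → 42.65

42.65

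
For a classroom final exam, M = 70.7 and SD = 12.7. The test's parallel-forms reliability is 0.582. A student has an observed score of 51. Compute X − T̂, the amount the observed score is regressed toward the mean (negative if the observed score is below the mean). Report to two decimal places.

T̂ = 0.582(51) + 0.418(70.7) = 29.682 + 29.5526 = 59.2346 → 59.235
X − T̂ = 51 − 59.235 = -8.235 → -8.23

-8.23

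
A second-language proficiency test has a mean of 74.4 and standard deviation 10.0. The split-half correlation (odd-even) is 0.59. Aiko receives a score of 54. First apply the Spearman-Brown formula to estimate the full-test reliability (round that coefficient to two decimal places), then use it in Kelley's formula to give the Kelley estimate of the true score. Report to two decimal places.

59.30

Spearman-Brown: ρ = 2r/(1 + r) = 2(0.59)/(1 + 0.59) = 1.180/1.59 = 0.7421 → 0.74
T̂ = 0.74(54) + 0.26(74.4) = 39.96 + 19.344 = 59.304 → 59.30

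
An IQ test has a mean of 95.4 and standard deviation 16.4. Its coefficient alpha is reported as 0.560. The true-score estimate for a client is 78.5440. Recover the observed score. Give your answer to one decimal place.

T̂ = ρX + (1 − ρ)μ  ⇒  X = (T̂ − (1 − ρ)μ) / ρ
X = (78.5440 − 0.440 × 95.4) / 0.560 = (78.5440 − 41.9760) / 0.560 = 36.5680 / 0.560 = 65.300

65.3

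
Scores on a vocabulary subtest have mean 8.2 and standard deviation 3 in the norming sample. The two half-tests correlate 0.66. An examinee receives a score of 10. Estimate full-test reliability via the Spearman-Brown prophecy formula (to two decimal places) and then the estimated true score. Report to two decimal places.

Spearman-Brown: ρ = 2r/(1 + r) = 2(0.66)/(1 + 0.66) = 1.320/1.66 = 0.7952 → 0.80
T̂ = ρX + (1 − ρ)μ
  = 0.80 × 10 + 0.20 × 8.2
  = 8.00 + 1.640
  = 9.640
  ≈ 9.64

9.64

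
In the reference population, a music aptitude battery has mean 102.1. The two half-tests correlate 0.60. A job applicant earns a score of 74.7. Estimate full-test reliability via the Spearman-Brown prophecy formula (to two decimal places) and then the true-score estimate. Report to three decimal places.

81.550

Spearman-Brown: ρ = 2r/(1 + r) = 2(0.60)/(1 + 0.60) = 1.200/1.60 = 0.7500 → 0.75
T̂ = ρX + (1 − ρ)μ
  = 0.75 × 74.7 + 0.25 × 102.1
  = 56.025 + 25.525
  = 81.5500
  ≈ 81.550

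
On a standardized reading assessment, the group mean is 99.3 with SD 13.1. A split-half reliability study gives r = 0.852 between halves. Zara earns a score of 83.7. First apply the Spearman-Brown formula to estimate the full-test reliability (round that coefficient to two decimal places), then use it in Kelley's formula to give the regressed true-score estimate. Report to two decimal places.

84.95

Spearman-Brown: ρ = 2r/(1 + r) = 2(0.852)/(1 + 0.852) = 1.7040/1.852 = 0.9201 → 0.92
T̂ = 0.92(83.7) + 0.08(99.3) = 77.004 + 7.944 = 84.948 → 84.95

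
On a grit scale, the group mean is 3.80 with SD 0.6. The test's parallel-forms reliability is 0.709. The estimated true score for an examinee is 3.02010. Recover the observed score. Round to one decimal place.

T̂ = ρX + (1 − ρ)μ  ⇒  X = (T̂ − (1 − ρ)μ) / ρ
X = (3.02010 − 0.291 × 3.80) / 0.709 = (3.02010 − 1.10580) / 0.709 = 1.91430 / 0.709 = 2.700

2.7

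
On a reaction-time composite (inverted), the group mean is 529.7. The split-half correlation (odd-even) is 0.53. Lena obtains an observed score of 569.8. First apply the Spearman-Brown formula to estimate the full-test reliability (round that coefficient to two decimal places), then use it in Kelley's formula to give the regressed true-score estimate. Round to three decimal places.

557.369

Spearman-Brown: ρ = 2r/(1 + r) = 2(0.53)/(1 + 0.53) = 1.060/1.53 = 0.6928 → 0.69
Regress the observed score toward the mean by the unreliability: T̂ = 0.69·569.8 + 0.31·529.7 = 393.162 + 164.207 = 557.3690.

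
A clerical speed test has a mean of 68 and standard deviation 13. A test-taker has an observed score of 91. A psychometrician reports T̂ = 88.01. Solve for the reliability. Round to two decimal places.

T̂ = ρX + (1 − ρ)μ  ⇒  T̂ − μ = ρ(X − μ)
ρ = (T̂ − μ)/(X − μ) = (88.01 − 68) / (91 − 68) = 20.01 / 23.0 = 0.8700

0.87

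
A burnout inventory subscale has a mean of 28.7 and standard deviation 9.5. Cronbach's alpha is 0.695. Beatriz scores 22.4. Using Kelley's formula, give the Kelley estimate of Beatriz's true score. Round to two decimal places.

T̂ = ρX + (1 − ρ)μ
  = 0.695 × 22.4 + 0.305 × 28.7
  = 15.5680 + 8.7535
  = 24.321
  ≈ 24.32

24.32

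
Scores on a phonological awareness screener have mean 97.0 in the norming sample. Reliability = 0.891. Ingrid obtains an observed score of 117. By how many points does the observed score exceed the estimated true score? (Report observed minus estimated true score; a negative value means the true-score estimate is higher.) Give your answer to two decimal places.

Regress the observed score toward the mean by the unreliability: T̂ = 0.891·117 + 0.109·97.0 = 104.247 + 10.5730 = 114.8200.
X − T̂ = 117 − 114.820 = 2.180 → 2.18

2.18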